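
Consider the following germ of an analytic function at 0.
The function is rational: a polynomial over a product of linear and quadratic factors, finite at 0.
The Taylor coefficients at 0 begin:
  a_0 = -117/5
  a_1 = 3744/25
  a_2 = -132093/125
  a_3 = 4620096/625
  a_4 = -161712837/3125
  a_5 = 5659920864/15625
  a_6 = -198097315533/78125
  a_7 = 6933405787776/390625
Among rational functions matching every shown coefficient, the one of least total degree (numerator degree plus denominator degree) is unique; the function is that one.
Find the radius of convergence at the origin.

The radius of convergence is 1/7.

No rational of total degree below 2 reproduces all 8 coefficients; solving the [0/2] Pade equations on them gives f(θ) = 39/(7*(θ - 5/3)*(θ + 1/7)), whose expansion matches every shown term.
Denominator factor (θ + 1/7): pole of order 1 at -1/7, modulus 1/7.
Denominator factor (θ - 5/3): pole of order 1 at 5/3, modulus 5/3.
The radius of convergence is the smallest modulus among the singular points: 1/7.


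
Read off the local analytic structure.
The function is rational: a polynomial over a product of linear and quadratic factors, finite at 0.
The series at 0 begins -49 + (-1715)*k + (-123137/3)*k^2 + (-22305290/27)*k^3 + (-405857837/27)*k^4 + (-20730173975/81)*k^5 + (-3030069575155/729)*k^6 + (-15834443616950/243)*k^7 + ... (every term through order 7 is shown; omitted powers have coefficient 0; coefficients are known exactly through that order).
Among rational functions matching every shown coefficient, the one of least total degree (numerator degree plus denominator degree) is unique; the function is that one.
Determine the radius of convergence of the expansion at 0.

No rational of total degree below 6 reproduces all 8 coefficients; solving the [0/6] Pade equations on them gives f(k) = 1/(7*(k**2 + 5*k/3 - 1/7)**3), whose expansion matches every shown term.
Denominator factor (k**2 + 5*k/3 - 1/7)^3: discriminant 211/63, real irrational roots -5/6 + (1/42)*sqrt(1477) and -5/6 - (1/42)*sqrt(1477); poles of order 3, moduli -5/6 + (1/42)*sqrt(1477) and 5/6 + (1/42)*sqrt(1477).
The radius of convergence is the smallest modulus among the singular points: -5/6 + (1/42)*sqrt(1477).

The radius of convergence is -5/6 + (1/42)*sqrt(1477).


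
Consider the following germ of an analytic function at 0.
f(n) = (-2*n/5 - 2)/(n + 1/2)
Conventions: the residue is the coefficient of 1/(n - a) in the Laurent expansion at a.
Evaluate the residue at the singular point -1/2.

The residue is -9/5.

At the order-1 pole -1/2 set g(n) = (n - (-1/2))*f(n) = -2*n/5 - 2.
Simple pole: residue = g(a) at a = -1/2, which is -9/5.


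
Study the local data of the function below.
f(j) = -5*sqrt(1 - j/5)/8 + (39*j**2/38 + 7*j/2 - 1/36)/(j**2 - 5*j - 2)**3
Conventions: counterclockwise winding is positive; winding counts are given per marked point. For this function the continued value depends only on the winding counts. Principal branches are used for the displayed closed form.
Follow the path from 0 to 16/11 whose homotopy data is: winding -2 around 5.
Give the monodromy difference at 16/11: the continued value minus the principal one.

The rational part is single-valued and drops out of the difference; each branch term changes only by its own monodromy.
(-5/8)*sqrt(1 - j/(5)): winding -2 is even, the square root returns to the same sheet, contribution 0.
Summing the contributions at j = 16/11 gives 0.

Continued minus principal equals 0.


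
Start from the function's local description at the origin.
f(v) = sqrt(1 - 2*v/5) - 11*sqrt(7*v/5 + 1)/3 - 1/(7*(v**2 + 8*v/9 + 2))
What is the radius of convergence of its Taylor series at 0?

Denominator factor (v**2 + 8*v/9 + 2): discriminant -584/81, complex-conjugate roots (-4/9) + ((1/9)*sqrt(146))*i and (-4/9) - ((1/9)*sqrt(146))*i; poles of order 1, moduli sqrt(2) and sqrt(2).
Branch term (-11/3)*sqrt(1 - v/(-5/7)): its argument vanishes at v = -5/7, a square-root branch point, modulus 5/7.
Branch term (1)*sqrt(1 - v/(5/2)): its argument vanishes at v = 5/2, a square-root branch point, modulus 5/2.
The radius of convergence is the smallest modulus among the singular points: 5/7.

The radius of convergence is 5/7.


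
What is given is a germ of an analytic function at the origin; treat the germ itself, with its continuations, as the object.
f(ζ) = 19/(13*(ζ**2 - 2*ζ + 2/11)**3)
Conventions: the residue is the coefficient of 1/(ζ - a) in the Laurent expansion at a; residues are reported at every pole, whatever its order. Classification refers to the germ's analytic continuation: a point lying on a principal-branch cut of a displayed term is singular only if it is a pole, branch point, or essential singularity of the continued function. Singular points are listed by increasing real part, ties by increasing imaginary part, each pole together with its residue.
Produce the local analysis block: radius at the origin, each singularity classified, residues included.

Radius of convergence at 0: 1 - (3/11)*sqrt(11).
At 1 - (3/11)*sqrt(11): a pole of order 3; residue -(2299/16848)*sqrt(11).
At 1 + (3/11)*sqrt(11): a pole of order 3; residue (2299/16848)*sqrt(11).

Denominator factor (ζ**2 - 2*ζ + 2/11)^3: discriminant 36/11, real irrational roots 1 + (3/11)*sqrt(11) and 1 - (3/11)*sqrt(11); poles of order 3, moduli 1 + (3/11)*sqrt(11) and 1 - (3/11)*sqrt(11).
The radius of convergence is the smallest modulus among the singular points: 1 - (3/11)*sqrt(11).
The factor ζ**2 - 2*ζ + 2/11 splits as (ζ - a)(ζ - a') with a = 1 - (3/11)*sqrt(11), a' = 1 + (3/11)*sqrt(11). At the order-3 pole a set g(ζ) = (ζ - a)^3*f(ζ) = [19/13] / (ζ - a')^3.
Order-3 pole: residue = g''(a)/2; g''(1 - (3/11)*sqrt(11)) = -(2299/8424)*sqrt(11), so the residue is -(2299/16848)*sqrt(11).
The factor ζ**2 - 2*ζ + 2/11 splits as (ζ - a)(ζ - a') with a = 1 + (3/11)*sqrt(11), a' = 1 - (3/11)*sqrt(11). At the order-3 pole a set g(ζ) = (ζ - a)^3*f(ζ) = [19/13] / (ζ - a')^3.
Order-3 pole: residue = g''(a)/2; g''(1 + (3/11)*sqrt(11)) = (2299/8424)*sqrt(11), so the residue is (2299/16848)*sqrt(11).
List the singular points by increasing real part (a conjugate pair: the negative imaginary part first).


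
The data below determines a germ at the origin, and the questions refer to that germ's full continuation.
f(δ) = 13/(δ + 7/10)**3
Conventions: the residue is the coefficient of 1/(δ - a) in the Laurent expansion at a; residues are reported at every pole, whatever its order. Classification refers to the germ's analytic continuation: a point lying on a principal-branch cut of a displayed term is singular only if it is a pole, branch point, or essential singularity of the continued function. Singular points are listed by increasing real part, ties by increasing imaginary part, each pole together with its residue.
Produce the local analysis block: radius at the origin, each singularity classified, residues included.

Denominator factor (δ + 7/10)^3: pole of order 3 at -7/10, modulus 7/10.
The radius of convergence is the smallest modulus among the singular points: 7/10.
At the order-3 pole -7/10 set g(δ) = (δ - (-7/10))^3*f(δ) = 13.
Order-3 pole: residue = g''(a)/2; g''(-7/10) = 0, so the residue is 0.

Radius of convergence at 0: 7/10.
At -7/10: a pole of order 3; residue 0.


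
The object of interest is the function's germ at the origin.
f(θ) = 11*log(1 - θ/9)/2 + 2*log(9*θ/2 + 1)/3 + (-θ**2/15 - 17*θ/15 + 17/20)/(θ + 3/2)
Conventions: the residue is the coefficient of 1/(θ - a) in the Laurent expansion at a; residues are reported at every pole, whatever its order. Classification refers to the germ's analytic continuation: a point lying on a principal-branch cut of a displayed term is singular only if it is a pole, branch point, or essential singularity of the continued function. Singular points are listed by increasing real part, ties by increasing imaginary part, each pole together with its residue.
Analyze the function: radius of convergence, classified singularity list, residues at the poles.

Denominator factor (θ + 3/2): pole of order 1 at -3/2, modulus 3/2.
Branch term (11/2)*log(1 - θ/(9)): its argument vanishes at θ = 9, a logarithmic branch point, modulus 9.
Branch term (2/3)*log(1 - θ/(-2/9)): its argument vanishes at θ = -2/9, a logarithmic branch point, modulus 2/9.
The radius of convergence is the smallest modulus among the singular points: 2/9.
The branch terms are analytic at -3/2 and contribute nothing to the residue; only the rational part matters.
At the order-1 pole -3/2 set g(θ) = (θ - (-3/2))*(rational part) = -θ**2/15 - 17*θ/15 + 17/20.
Simple pole: residue = g(a) at a = -3/2, which is 12/5.
List the singular points by increasing real part (a conjugate pair: the negative imaginary part first).

Radius of convergence at 0: 2/9.
At -3/2: a pole of order 1; residue 12/5.
At -2/9: a logarithmic branch point.
At 9: a logarithmic branch point.


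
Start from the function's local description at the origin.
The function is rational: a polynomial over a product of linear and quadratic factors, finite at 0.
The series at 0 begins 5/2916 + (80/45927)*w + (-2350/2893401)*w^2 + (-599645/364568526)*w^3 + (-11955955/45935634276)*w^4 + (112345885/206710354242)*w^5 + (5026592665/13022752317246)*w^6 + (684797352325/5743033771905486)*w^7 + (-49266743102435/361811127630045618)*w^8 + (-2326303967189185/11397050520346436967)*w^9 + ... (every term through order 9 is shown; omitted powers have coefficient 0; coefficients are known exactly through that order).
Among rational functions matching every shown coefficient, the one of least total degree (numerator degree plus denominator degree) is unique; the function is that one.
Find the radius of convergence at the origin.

The radius of convergence is (3/5)*sqrt(5).

No rational of total degree below 8 reproduces all 10 coefficients; solving the [0/8] Pade equations on them gives f(w) = 1/(12*(w**2 - 11*w/7 + 3)**3*(w**2 + w + 9/5)), whose expansion matches every shown term.
Denominator factor (w**2 + w + 9/5): discriminant -31/5, complex-conjugate roots (-1/2) + ((1/10)*sqrt(155))*i and (-1/2) - ((1/10)*sqrt(155))*i; poles of order 1, moduli (3/5)*sqrt(5) and (3/5)*sqrt(5).
Denominator factor (w**2 - 11*w/7 + 3)^3: discriminant -467/49, complex-conjugate roots (11/14) + ((1/14)*sqrt(467))*i and (11/14) - ((1/14)*sqrt(467))*i; poles of order 3, moduli sqrt(3) and sqrt(3).
The radius of convergence is the smallest modulus among the singular points: (3/5)*sqrt(5).


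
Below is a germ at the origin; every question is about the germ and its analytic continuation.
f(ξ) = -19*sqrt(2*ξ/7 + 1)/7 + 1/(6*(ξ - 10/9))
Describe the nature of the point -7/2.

The point is an algebraic (square-root) branch point.

The term (-19/7)*sqrt(1 - ξ/(-7/2)) has argument 1 - -7/2/(-7/2) = 0 at -7/2: a square-root (algebraic, two-sheeted) branch point; the remaining terms are analytic or single-valued there.


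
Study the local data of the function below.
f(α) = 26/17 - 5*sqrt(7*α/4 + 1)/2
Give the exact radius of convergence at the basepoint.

The radius of convergence is 4/7.

Branch term (-5/2)*sqrt(1 - α/(-4/7)): its argument vanishes at α = -4/7, a square-root branch point, modulus 4/7.
The radius of convergence is the smallest modulus among the singular points: 4/7.


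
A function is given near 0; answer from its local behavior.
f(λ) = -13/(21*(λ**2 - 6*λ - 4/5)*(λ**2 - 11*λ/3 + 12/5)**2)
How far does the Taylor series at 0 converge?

The radius of convergence is -3 + (7/5)*sqrt(5).

Denominator factor (λ**2 - 11*λ/3 + 12/5)^2: discriminant 173/45, real irrational roots 11/6 + (1/30)*sqrt(865) and 11/6 - (1/30)*sqrt(865); poles of order 2, moduli 11/6 + (1/30)*sqrt(865) and 11/6 - (1/30)*sqrt(865).
Denominator factor (λ**2 - 6*λ - 4/5): discriminant 196/5, real irrational roots 3 + (7/5)*sqrt(5) and 3 - (7/5)*sqrt(5); poles of order 1, moduli 3 + (7/5)*sqrt(5) and -3 + (7/5)*sqrt(5).
The radius of convergence is the smallest modulus among the singular points: -3 + (7/5)*sqrt(5).


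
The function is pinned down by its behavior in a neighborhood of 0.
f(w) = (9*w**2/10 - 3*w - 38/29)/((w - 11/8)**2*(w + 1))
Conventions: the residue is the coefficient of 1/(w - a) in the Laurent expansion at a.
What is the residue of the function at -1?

At the order-1 pole -1 set g(w) = (w - (-1))*f(w) = (9*w**2/10 - 3*w - 38/29)/(w - 11/8)**2.
Simple pole: residue = g(a) at a = -1, which is 24032/52345.

The residue is 24032/52345.


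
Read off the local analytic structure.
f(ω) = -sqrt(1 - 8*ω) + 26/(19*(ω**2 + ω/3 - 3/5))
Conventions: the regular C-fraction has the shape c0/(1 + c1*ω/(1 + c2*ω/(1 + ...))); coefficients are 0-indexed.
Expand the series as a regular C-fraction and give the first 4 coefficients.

The regular C-fraction coefficients are [-187/57, 1402/1683, -830506/393261, -2311579369/582184706].

Taylor coefficients (expand at 0): a_0 = -187/57, a_1 = 1402/513, a_2 = 16136/4617, a_3 = 1137946/41553.
c0 = a_0 = -187/57. Peel one level at a time: if S = 1 + c*ω/S' with S'(0) = 1, then c is the ω-coefficient of S and S' = c*ω/(S - 1).
S_1 = c0/f = 1 + (1402/1683)*ω + (1661012/944163)*ω^2 + ...; c1 = 1402/1683.
S_2 = c1*ω/(S_1 - 1) = 1 + (-830506/393261)*ω + (-12361387/1474203)*ω^2 + ...; c2 = -830506/393261.
S_3 = c2*ω/(S_2 - 1) = 1 + (-2311579369/582184706)*ω + ...; c3 = -2311579369/582184706.


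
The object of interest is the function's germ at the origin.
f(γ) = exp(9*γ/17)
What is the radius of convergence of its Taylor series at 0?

The factor exp(9*γ/17) is entire and contributes no finite singular point.
The polynomial part has no poles.
No finite singular points: the Taylor series at 0 converges everywhere.

The radius of convergence is infinite.


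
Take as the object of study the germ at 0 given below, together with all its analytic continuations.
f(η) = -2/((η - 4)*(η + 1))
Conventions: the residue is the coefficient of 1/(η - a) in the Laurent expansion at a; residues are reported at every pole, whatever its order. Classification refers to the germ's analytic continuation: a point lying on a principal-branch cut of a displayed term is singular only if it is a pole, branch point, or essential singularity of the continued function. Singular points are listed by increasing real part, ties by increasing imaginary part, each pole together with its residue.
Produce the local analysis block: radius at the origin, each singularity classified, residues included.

Denominator factor (η + 1): pole of order 1 at -1, modulus 1.
Denominator factor (η - 4): pole of order 1 at 4, modulus 4.
The radius of convergence is the smallest modulus among the singular points: 1.
At the order-1 pole -1 set g(η) = (η - (-1))*f(η) = -2/(η - 4).
Simple pole: residue = g(a) at a = -1, which is 2/5.
At the order-1 pole 4 set g(η) = (η - (4))*f(η) = -2/(η + 1).
Simple pole: residue = g(a) at a = 4, which is -2/5.
List the singular points by increasing real part (a conjugate pair: the negative imaginary part first).

Radius of convergence at 0: 1.
At -1: a pole of order 1; residue 2/5.
At 4: a pole of order 1; residue -2/5.


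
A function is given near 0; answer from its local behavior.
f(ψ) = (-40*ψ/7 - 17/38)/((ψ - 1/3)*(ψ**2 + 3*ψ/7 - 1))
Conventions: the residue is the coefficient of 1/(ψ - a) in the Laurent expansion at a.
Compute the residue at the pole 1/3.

The residue is 5631/1786.

At the order-1 pole 1/3 set g(ψ) = (ψ - (1/3))*f(ψ) = (-40*ψ/7 - 17/38)/(ψ**2 + 3*ψ/7 - 1).
Simple pole: residue = g(a) at a = 1/3, which is 5631/1786.


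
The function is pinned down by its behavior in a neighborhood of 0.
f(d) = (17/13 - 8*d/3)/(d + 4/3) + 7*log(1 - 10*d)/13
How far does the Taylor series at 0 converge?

The radius of convergence is 1/10.

Denominator factor (d + 4/3): pole of order 1 at -4/3, modulus 4/3.
Branch term (7/13)*log(1 - d/(1/10)): its argument vanishes at d = 1/10, a logarithmic branch point, modulus 1/10.
The radius of convergence is the smallest modulus among the singular points: 1/10.


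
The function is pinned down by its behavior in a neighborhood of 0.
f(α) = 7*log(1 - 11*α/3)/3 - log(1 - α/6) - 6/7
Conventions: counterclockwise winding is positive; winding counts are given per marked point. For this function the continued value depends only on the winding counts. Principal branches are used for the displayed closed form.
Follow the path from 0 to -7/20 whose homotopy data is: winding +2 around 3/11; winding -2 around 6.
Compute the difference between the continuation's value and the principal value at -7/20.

Continued minus principal equals (40/3)*pi*i.

The rational part is single-valued and drops out of the difference; each branch term changes only by its own monodromy.
(7/3)*log(1 - α/(3/11)): each positive loop around 3/11 adds 2*pi*i to the log, so winding +2 contributes (7/3)*(2)*2*pi*i = (28/3)*pi*i.
(-1)*log(1 - α/(6)): each positive loop around 6 adds 2*pi*i to the log, so winding -2 contributes (-1)*(-2)*2*pi*i = (4)*pi*i.
Summing the contributions at α = -7/20 gives (40/3)*pi*i.


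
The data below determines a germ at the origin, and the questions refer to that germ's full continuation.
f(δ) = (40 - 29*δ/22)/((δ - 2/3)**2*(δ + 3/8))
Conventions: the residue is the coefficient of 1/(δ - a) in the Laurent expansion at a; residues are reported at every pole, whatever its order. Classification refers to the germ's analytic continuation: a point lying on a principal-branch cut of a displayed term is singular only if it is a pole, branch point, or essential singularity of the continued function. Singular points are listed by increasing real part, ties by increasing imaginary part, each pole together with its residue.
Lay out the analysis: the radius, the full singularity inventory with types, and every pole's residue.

Radius of convergence at 0: 3/8.
At -3/8: a pole of order 1; residue 256572/6875.
At 2/3: a pole of order 2; residue -256572/6875.

Denominator factor (δ - 2/3)^2: pole of order 2 at 2/3, modulus 2/3.
Denominator factor (δ + 3/8): pole of order 1 at -3/8, modulus 3/8.
The radius of convergence is the smallest modulus among the singular points: 3/8.
At the order-1 pole -3/8 set g(δ) = (δ - (-3/8))*f(δ) = (40 - 29*δ/22)/(δ - 2/3)**2.
Simple pole: residue = g(a) at a = -3/8, which is 256572/6875.
At the order-2 pole 2/3 set g(δ) = (δ - (2/3))^2*f(δ) = (40 - 29*δ/22)/(δ + 3/8).
Order-2 pole: residue = g'(a); g'(2/3) = -256572/6875, so the residue is -256572/6875.
List the singular points by increasing real part (a conjugate pair: the negative imaginary part first).


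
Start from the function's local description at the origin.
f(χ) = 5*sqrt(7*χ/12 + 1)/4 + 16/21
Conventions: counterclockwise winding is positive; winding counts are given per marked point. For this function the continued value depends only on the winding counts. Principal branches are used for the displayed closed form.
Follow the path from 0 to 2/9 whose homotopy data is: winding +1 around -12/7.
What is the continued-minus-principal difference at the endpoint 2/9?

Continued minus principal equals -(5/36)*sqrt(366).

The rational part is single-valued and drops out of the difference; each branch term changes only by its own monodromy.
(5/4)*sqrt(1 - χ/(-12/7)): winding +1 is odd, the square root flips sign, contributing -2*(5/4)*sqrt(1 - (2/9)/(-12/7)) = -2*(5/4)*sqrt(61/54) = -(5/36)*sqrt(366).
Summing the contributions at χ = 2/9 gives -(5/36)*sqrt(366).


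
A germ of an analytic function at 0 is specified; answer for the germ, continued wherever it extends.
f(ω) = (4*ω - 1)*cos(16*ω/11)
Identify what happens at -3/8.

There is no denominator, hence no pole anywhere.
The factor cos(16*ω/11) is entire.
So the germ continues analytically to -3/8.

The point is a regular point.


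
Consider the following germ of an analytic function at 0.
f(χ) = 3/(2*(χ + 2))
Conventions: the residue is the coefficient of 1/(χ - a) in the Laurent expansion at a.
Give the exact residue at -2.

The residue is 3/2.

At the order-1 pole -2 set g(χ) = (χ - (-2))*f(χ) = 3/2.
Simple pole: residue = g(a) at a = -2, which is 3/2.


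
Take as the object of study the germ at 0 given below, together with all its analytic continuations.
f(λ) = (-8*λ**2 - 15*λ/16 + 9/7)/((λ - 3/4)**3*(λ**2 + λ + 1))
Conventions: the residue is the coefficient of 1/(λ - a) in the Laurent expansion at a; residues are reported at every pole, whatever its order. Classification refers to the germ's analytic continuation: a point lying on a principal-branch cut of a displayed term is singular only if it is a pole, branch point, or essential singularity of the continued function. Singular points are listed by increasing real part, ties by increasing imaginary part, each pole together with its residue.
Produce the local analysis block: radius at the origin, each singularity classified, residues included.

Radius of convergence at 0: 3/4.
At (-1/2) - ((1/2)*sqrt(3))*i: a pole of order 1; residue (-33974/50653) + ((739786/1063713)*sqrt(3))*i.
At (-1/2) + ((1/2)*sqrt(3))*i: a pole of order 1; residue (-33974/50653) - ((739786/1063713)*sqrt(3))*i.
At 3/4: a pole of order 3; residue 67948/50653.

Denominator factor (λ**2 + λ + 1): discriminant -3, complex-conjugate roots (-1/2) + ((1/2)*sqrt(3))*i and (-1/2) - ((1/2)*sqrt(3))*i; poles of order 1, moduli 1 and 1.
Denominator factor (λ - 3/4)^3: pole of order 3 at 3/4, modulus 3/4.
The radius of convergence is the smallest modulus among the singular points: 3/4.
The factor λ**2 + λ + 1 splits as (λ - a)(λ - a') with a = (-1/2) - ((1/2)*sqrt(3))*i, a' = (-1/2) + ((1/2)*sqrt(3))*i. At the order-1 pole a set g(λ) = (λ - a)*f(λ) = [(-8*λ**2 - 15*λ/16 + 9/7)/(λ - 3/4)**3] / (λ - a').
Simple pole: residue = g(a) at a = (-1/2) - ((1/2)*sqrt(3))*i, which is (-33974/50653) + ((739786/1063713)*sqrt(3))*i.
The factor λ**2 + λ + 1 splits as (λ - a)(λ - a') with a = (-1/2) + ((1/2)*sqrt(3))*i, a' = (-1/2) - ((1/2)*sqrt(3))*i. At the order-1 pole a set g(λ) = (λ - a)*f(λ) = [(-8*λ**2 - 15*λ/16 + 9/7)/(λ - 3/4)**3] / (λ - a').
Simple pole: residue = g(a) at a = (-1/2) + ((1/2)*sqrt(3))*i, which is (-33974/50653) - ((739786/1063713)*sqrt(3))*i.
At the order-3 pole 3/4 set g(λ) = (λ - (3/4))^3*f(λ) = (-8*λ**2 - 15*λ/16 + 9/7)/(λ**2 + λ + 1).
Order-3 pole: residue = g''(a)/2; g''(3/4) = 135896/50653, so the residue is 67948/50653.
List the singular points by increasing real part (a conjugate pair: the negative imaginary part first).


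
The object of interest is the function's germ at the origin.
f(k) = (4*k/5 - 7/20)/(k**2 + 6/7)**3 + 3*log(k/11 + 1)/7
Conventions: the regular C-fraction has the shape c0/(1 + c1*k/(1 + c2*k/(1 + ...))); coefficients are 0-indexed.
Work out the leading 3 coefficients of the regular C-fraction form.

The regular C-fraction coefficients are [-2401/4320, 435536/184877, -618421931775/161041178144].

Taylor coefficients (expand at 0): a_0 = -2401/4320, a_1 = 27221/20790, a_2 = 14222569/7318080.
c0 = a_0 = -2401/4320. Peel one level at a time: if S = 1 + c*k/S' with S'(0) = 1, then c is the k-coefficient of S and S' = c*k/(S - 1).
S_1 = c0/f = 1 + (435536/184877)*k + (618421931775/68359010258)*k^2 + ...; c1 = 435536/184877.
S_2 = c1*k/(S_1 - 1) = 1 + (-618421931775/161041178144)*k + ...; c2 = -618421931775/161041178144.


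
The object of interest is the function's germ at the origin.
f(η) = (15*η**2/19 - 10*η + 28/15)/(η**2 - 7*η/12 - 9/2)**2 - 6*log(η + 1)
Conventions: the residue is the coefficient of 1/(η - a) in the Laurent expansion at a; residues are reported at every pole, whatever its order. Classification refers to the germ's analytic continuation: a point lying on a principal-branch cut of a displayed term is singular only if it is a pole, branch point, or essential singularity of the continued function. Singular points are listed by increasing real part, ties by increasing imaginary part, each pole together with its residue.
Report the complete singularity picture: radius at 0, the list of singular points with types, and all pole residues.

Denominator factor (η**2 - 7*η/12 - 9/2)^2: discriminant 2641/144, real irrational roots 7/24 + (1/24)*sqrt(2641) and 7/24 - (1/24)*sqrt(2641); poles of order 2, moduli 7/24 + (1/24)*sqrt(2641) and -7/24 + (1/24)*sqrt(2641).
Branch term (-6)*log(1 - η/(-1)): its argument vanishes at η = -1, a logarithmic branch point, modulus 1.
The radius of convergence is the smallest modulus among the singular points: 1.
The branch term is analytic at 7/24 - (1/24)*sqrt(2641) and contributes nothing to the residue; only the rational part matters.
The factor η**2 - 7*η/12 - 9/2 splits as (η - a)(η - a') with a = 7/24 - (1/24)*sqrt(2641), a' = 7/24 + (1/24)*sqrt(2641). At the order-2 pole a set g(η) = (η - a)^2*(rational part) = [15*η**2/19 - 10*η + 28/15] / (η - a')^2.
Order-2 pole: residue = g'(a); g'(7/24 - (1/24)*sqrt(2641)) = -(1511136/662613695)*sqrt(2641), so the residue is -(1511136/662613695)*sqrt(2641).
The branch term is analytic at 7/24 + (1/24)*sqrt(2641) and contributes nothing to the residue; only the rational part matters.
The factor η**2 - 7*η/12 - 9/2 splits as (η - a)(η - a') with a = 7/24 + (1/24)*sqrt(2641), a' = 7/24 - (1/24)*sqrt(2641). At the order-2 pole a set g(η) = (η - a)^2*(rational part) = [15*η**2/19 - 10*η + 28/15] / (η - a')^2.
Order-2 pole: residue = g'(a); g'(7/24 + (1/24)*sqrt(2641)) = (1511136/662613695)*sqrt(2641), so the residue is (1511136/662613695)*sqrt(2641).
List the singular points by increasing real part (a conjugate pair: the negative imaginary part first).

Radius of convergence at 0: 1.
At 7/24 - (1/24)*sqrt(2641): a pole of order 2; residue -(1511136/662613695)*sqrt(2641).
At -1: a logarithmic branch point.
At 7/24 + (1/24)*sqrt(2641): a pole of order 2; residue (1511136/662613695)*sqrt(2641).


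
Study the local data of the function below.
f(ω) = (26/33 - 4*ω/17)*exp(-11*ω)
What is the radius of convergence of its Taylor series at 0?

The factor exp(-11*ω) is entire and contributes no finite singular point.
The polynomial part has no poles.
No finite singular points: the Taylor series at 0 converges everywhere.

The radius of convergence is infinite.


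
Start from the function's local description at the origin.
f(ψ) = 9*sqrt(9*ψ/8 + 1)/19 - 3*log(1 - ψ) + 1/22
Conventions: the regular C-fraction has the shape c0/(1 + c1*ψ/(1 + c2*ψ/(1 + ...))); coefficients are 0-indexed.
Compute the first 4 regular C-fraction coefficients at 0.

The regular C-fraction coefficients are [217/418, -10923/1736, 13459295/2298464, 1880150279/85536511584].

Taylor coefficients (expand at 0): a_0 = 217/418, a_1 = 993/304, a_2 = 13863/9728, a_3 = 162209/155648.
c0 = a_0 = 217/418. Peel one level at a time: if S = 1 + c*ψ/S' with S'(0) = 1, then c is the ψ-coefficient of S and S' = c*ψ/(S - 1).
S_1 = c0/f = 1 + (-10923/1736)*ψ + (444156735/12054784)*ψ^2 + ...; c1 = -10923/1736.
S_2 = c1*ψ/(S_1 - 1) = 1 + (13459295/2298464)*ψ + (-43321435/336571392)*ψ^2 + ...; c2 = 13459295/2298464.
S_3 = c2*ψ/(S_2 - 1) = 1 + (1880150279/85536511584)*ψ + ...; c3 = 1880150279/85536511584.


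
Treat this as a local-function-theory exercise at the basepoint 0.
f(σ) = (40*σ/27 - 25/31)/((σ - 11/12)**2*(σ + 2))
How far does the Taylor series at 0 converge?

Denominator factor (σ + 2): pole of order 1 at -2, modulus 2.
Denominator factor (σ - 11/12)^2: pole of order 2 at 11/12, modulus 11/12.
The radius of convergence is the smallest modulus among the singular points: 11/12.

The radius of convergence is 11/12.


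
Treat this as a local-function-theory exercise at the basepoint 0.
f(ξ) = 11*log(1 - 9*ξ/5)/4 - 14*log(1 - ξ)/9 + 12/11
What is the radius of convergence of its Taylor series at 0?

Branch term (11/4)*log(1 - ξ/(5/9)): its argument vanishes at ξ = 5/9, a logarithmic branch point, modulus 5/9.
Branch term (-14/9)*log(1 - ξ/(1)): its argument vanishes at ξ = 1, a logarithmic branch point, modulus 1.
The radius of convergence is the smallest modulus among the singular points: 5/9.

The radius of convergence is 5/9.


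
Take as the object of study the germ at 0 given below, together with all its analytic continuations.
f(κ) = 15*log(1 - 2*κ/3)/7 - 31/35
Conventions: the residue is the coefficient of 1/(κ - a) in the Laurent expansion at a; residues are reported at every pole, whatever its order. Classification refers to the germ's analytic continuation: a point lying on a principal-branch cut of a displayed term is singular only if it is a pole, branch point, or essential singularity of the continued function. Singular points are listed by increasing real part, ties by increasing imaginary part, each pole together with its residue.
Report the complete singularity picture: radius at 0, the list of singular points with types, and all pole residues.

Branch term (15/7)*log(1 - κ/(3/2)): its argument vanishes at κ = 3/2, a logarithmic branch point, modulus 3/2.
The radius of convergence is the smallest modulus among the singular points: 3/2.

Radius of convergence at 0: 3/2.
At 3/2: a logarithmic branch point.


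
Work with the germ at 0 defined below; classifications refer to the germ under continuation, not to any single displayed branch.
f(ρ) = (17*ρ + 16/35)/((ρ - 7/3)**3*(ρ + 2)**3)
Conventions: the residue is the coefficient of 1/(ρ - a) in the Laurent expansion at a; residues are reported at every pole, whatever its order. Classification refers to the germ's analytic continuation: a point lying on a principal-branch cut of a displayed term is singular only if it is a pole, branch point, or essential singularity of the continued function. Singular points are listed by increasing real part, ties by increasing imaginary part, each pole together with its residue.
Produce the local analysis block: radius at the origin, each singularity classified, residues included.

Radius of convergence at 0: 2.
At -2: a pole of order 3; residue -167913/12995255.
At 7/3: a pole of order 3; residue 167913/12995255.

Denominator factor (ρ - 7/3)^3: pole of order 3 at 7/3, modulus 7/3.
Denominator factor (ρ + 2)^3: pole of order 3 at -2, modulus 2.
The radius of convergence is the smallest modulus among the singular points: 2.
At the order-3 pole -2 set g(ρ) = (ρ - (-2))^3*f(ρ) = (17*ρ + 16/35)/(ρ - 7/3)**3.
Order-3 pole: residue = g''(a)/2; g''(-2) = -335826/12995255, so the residue is -167913/12995255.
At the order-3 pole 7/3 set g(ρ) = (ρ - (7/3))^3*f(ρ) = (17*ρ + 16/35)/(ρ + 2)**3.
Order-3 pole: residue = g''(a)/2; g''(7/3) = 335826/12995255, so the residue is 167913/12995255.
List the singular points by increasing real part (a conjugate pair: the negative imaginary part first).


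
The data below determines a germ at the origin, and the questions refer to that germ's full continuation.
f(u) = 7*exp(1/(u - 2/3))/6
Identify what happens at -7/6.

There is no denominator, hence no pole anywhere.
The essential point of exp(1/(u - (2/3))) is 2/3, not -7/6.
So the germ continues analytically to -7/6.

The point is a regular point.


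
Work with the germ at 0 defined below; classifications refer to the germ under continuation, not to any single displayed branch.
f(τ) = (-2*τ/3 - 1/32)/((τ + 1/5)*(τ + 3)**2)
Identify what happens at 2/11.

The point is a regular point.

Denominator factors: τ + 1/5 = 21/55 at τ = 2/11; τ + 3 = 35/11 at τ = 2/11 — none vanishes.
So the germ continues analytically to 2/11.


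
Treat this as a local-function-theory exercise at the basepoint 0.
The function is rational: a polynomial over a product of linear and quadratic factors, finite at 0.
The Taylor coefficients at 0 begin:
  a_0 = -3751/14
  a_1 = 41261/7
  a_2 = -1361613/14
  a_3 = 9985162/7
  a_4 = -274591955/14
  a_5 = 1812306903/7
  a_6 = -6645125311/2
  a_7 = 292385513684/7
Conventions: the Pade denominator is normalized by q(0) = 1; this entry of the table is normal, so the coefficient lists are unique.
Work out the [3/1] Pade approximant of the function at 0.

Taylor coefficients needed (read off): a_0 = -3751/14, a_1 = 41261/7, a_2 = -1361613/14, a_3 = 9985162/7, a_4 = -274591955/14.
Write the denominator as Q(k) = 1 + q1*k. Requiring Q*f - P = O(k^5) with deg P <= 3 kills the coefficients of k^4..k^4 in Q*f:
  k^4: a_4 + q1*a_3 = 0, i.e. -274591955/14 + (9985162/7)*q1 = 0.
Solving this linear system: q1 = 55/4.
The numerator is Q*f truncated at degree 3: P0 = a_0 = -3751/14; P1 = a_1 + q1*a_0 = 123783/56; P2 = a_2 + q1*a_1 = -453871/28; P3 = a_3 + q1*a_2 = 4992581/56.

The Pade approximant has numerator coefficients [-3751/14, 123783/56, -453871/28, 4992581/56]; denominator coefficients [1, 55/4].


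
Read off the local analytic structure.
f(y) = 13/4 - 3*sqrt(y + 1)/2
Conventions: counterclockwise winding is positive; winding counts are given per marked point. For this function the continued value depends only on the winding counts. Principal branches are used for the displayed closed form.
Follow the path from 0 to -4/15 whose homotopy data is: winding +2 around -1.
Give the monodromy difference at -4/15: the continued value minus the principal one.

The rational part is single-valued and drops out of the difference; each branch term changes only by its own monodromy.
(-3/2)*sqrt(1 - y/(-1)): winding +2 is even, the square root returns to the same sheet, contribution 0.
Summing the contributions at y = -4/15 gives 0.

Continued minus principal equals 0.


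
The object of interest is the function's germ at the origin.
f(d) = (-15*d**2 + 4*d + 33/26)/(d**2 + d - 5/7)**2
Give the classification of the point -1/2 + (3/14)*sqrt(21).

The point is a pole of order 2.

The denominator factor d**2 + d - 5/7 vanishes at -1/2 + (3/14)*sqrt(21) and appears to the power 2; the numerator there equals -1724/91 + (57/14)*sqrt(21), nonzero, and no other factor vanishes.
Hence a pole whose order is the multiplicity, 2.


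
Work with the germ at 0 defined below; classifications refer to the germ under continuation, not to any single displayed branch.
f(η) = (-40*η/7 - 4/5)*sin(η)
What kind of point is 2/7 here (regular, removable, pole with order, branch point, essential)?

There is no denominator, hence no pole anywhere.
The factor sin(η) is entire.
So the germ continues analytically to 2/7.

The point is a regular point.


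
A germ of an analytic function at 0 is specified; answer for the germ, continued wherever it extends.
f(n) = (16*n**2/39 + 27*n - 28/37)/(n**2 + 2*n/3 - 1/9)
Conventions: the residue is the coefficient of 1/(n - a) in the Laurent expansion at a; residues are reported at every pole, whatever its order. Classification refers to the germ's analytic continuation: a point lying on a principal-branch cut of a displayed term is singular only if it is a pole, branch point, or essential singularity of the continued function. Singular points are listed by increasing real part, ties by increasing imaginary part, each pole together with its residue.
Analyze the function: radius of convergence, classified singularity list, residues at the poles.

Denominator factor (n**2 + 2*n/3 - 1/9): discriminant 8/9, real irrational roots -1/3 + (1/3)*sqrt(2) and -1/3 - (1/3)*sqrt(2); poles of order 1, moduli -1/3 + (1/3)*sqrt(2) and 1/3 + (1/3)*sqrt(2).
The radius of convergence is the smallest modulus among the singular points: -1/3 + (1/3)*sqrt(2).
The factor n**2 + 2*n/3 - 1/9 splits as (n - a)(n - a') with a = -1/3 - (1/3)*sqrt(2), a' = -1/3 + (1/3)*sqrt(2). At the order-1 pole a set g(n) = (n - a)*f(n) = [16*n**2/39 + 27*n - 28/37] / (n - a').
Simple pole: residue = g(a) at a = -1/3 - (1/3)*sqrt(2), which is 3127/234 + (41645/5772)*sqrt(2).
The factor n**2 + 2*n/3 - 1/9 splits as (n - a)(n - a') with a = -1/3 + (1/3)*sqrt(2), a' = -1/3 - (1/3)*sqrt(2). At the order-1 pole a set g(n) = (n - a)*f(n) = [16*n**2/39 + 27*n - 28/37] / (n - a').
Simple pole: residue = g(a) at a = -1/3 + (1/3)*sqrt(2), which is 3127/234 - (41645/5772)*sqrt(2).
List the singular points by increasing real part (a conjugate pair: the negative imaginary part first).

Radius of convergence at 0: -1/3 + (1/3)*sqrt(2).
At -1/3 - (1/3)*sqrt(2): a pole of order 1; residue 3127/234 + (41645/5772)*sqrt(2).
At -1/3 + (1/3)*sqrt(2): a pole of order 1; residue 3127/234 - (41645/5772)*sqrt(2).


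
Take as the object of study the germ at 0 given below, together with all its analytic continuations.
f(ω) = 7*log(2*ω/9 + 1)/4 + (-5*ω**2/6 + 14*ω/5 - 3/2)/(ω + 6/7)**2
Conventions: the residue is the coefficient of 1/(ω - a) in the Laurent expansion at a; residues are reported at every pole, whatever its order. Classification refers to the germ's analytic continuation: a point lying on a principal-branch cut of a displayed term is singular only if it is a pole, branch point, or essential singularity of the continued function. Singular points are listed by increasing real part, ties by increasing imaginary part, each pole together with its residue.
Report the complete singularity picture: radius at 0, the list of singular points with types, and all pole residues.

Radius of convergence at 0: 6/7.
At -9/2: a logarithmic branch point.
At -6/7: a pole of order 2; residue 148/35.

Denominator factor (ω + 6/7)^2: pole of order 2 at -6/7, modulus 6/7.
Branch term (7/4)*log(1 - ω/(-9/2)): its argument vanishes at ω = -9/2, a logarithmic branch point, modulus 9/2.
The radius of convergence is the smallest modulus among the singular points: 6/7.
The branch term is analytic at -6/7 and contributes nothing to the residue; only the rational part matters.
At the order-2 pole -6/7 set g(ω) = (ω - (-6/7))^2*(rational part) = -5*ω**2/6 + 14*ω/5 - 3/2.
Order-2 pole: residue = g'(a); g'(-6/7) = 148/35, so the residue is 148/35.
List the singular points by increasing real part (a conjugate pair: the negative imaginary part first).


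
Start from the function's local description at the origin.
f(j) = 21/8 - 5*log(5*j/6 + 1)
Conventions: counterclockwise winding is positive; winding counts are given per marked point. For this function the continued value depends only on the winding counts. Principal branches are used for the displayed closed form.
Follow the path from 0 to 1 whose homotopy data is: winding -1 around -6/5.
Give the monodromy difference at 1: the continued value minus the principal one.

Continued minus principal equals (10)*pi*i.

The rational part is single-valued and drops out of the difference; each branch term changes only by its own monodromy.
(-5)*log(1 - j/(-6/5)): each positive loop around -6/5 adds 2*pi*i to the log, so winding -1 contributes (-5)*(-1)*2*pi*i = (10)*pi*i.
Summing the contributions at j = 1 gives (10)*pi*i.


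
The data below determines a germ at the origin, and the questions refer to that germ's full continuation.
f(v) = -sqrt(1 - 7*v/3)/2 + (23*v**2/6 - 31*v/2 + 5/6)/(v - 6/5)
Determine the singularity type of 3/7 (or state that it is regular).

The point is an algebraic (square-root) branch point.

The term (-1/2)*sqrt(1 - v/(3/7)) has argument 1 - 3/7/(3/7) = 0 at 3/7: a square-root (algebraic, two-sheeted) branch point; the remaining terms are analytic or single-valued there.


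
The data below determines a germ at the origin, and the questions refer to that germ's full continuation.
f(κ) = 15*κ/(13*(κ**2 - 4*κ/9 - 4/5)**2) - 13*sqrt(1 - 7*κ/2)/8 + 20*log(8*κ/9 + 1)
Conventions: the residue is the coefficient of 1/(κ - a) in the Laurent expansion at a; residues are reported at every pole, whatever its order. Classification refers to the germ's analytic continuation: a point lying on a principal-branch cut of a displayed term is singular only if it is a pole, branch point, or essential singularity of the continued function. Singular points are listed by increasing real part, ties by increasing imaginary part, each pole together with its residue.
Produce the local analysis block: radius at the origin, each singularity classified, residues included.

Radius of convergence at 0: 2/7.
At -9/8: a logarithmic branch point.
At 2/9 - (2/45)*sqrt(430): a pole of order 2; residue (6075/1538368)*sqrt(430).
At 2/7: an algebraic (square-root) branch point.
At 2/9 + (2/45)*sqrt(430): a pole of order 2; residue -(6075/1538368)*sqrt(430).

Denominator factor (κ**2 - 4*κ/9 - 4/5)^2: discriminant 1376/405, real irrational roots 2/9 + (2/45)*sqrt(430) and 2/9 - (2/45)*sqrt(430); poles of order 2, moduli 2/9 + (2/45)*sqrt(430) and -2/9 + (2/45)*sqrt(430).
Branch term (20)*log(1 - κ/(-9/8)): its argument vanishes at κ = -9/8, a logarithmic branch point, modulus 9/8.
Branch term (-13/8)*sqrt(1 - κ/(2/7)): its argument vanishes at κ = 2/7, a square-root branch point, modulus 2/7.
The radius of convergence is the smallest modulus among the singular points: 2/7.
The branch terms are analytic at 2/9 - (2/45)*sqrt(430) and contribute nothing to the residue; only the rational part matters.
The factor κ**2 - 4*κ/9 - 4/5 splits as (κ - a)(κ - a') with a = 2/9 - (2/45)*sqrt(430), a' = 2/9 + (2/45)*sqrt(430). At the order-2 pole a set g(κ) = (κ - a)^2*(rational part) = [15*κ/13] / (κ - a')^2.
Order-2 pole: residue = g'(a); g'(2/9 - (2/45)*sqrt(430)) = (6075/1538368)*sqrt(430), so the residue is (6075/1538368)*sqrt(430).
The branch terms are analytic at 2/9 + (2/45)*sqrt(430) and contribute nothing to the residue; only the rational part matters.
The factor κ**2 - 4*κ/9 - 4/5 splits as (κ - a)(κ - a') with a = 2/9 + (2/45)*sqrt(430), a' = 2/9 - (2/45)*sqrt(430). At the order-2 pole a set g(κ) = (κ - a)^2*(rational part) = [15*κ/13] / (κ - a')^2.
Order-2 pole: residue = g'(a); g'(2/9 + (2/45)*sqrt(430)) = -(6075/1538368)*sqrt(430), so the residue is -(6075/1538368)*sqrt(430).
List the singular points by increasing real part (a conjugate pair: the negative imaginary part first).
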